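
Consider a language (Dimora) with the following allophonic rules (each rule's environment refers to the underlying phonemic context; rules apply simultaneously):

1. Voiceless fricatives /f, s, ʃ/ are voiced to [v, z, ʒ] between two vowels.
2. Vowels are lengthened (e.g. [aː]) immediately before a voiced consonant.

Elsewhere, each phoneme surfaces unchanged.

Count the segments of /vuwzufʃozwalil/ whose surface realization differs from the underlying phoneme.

Segments that undergo a rule: /u/ → [uː] (rule 2); /o/ → [oː] (rule 2); /a/ → [aː] (rule 2); /i/ → [iː] (rule 2).
All other segments surface unchanged.

4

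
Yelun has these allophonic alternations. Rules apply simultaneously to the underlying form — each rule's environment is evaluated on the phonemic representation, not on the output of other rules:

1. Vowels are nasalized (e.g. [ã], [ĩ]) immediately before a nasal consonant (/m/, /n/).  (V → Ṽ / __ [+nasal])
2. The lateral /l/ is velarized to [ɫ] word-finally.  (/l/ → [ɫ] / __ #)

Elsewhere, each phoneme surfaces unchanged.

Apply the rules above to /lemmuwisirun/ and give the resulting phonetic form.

/l/ (word-initial) fails the environment for rule 2, so it stays [l].
/e/ (between /l/ and /m/) occurs before a nasal consonant → [ẽ] by rule 1.
/m/ (between /e/ and /m/) is unaffected → [m].
/m/ stays [m].
/u/ (between /m/ and /w/): rule 1 targets it, but not before a nasal consonant → unchanged [u].
/w/ stays [w].
/i/ (between /w/ and /s/) fails the environment for rule 1, so it stays [i].
/s/ (between /i/ and /i/) is unaffected → [s].
/i/ (between /s/ and /r/) fails the environment for rule 1, so it stays [i].
/r/ stays [r].
/u/ meets the environment for rule 1 (before a nasal consonant) → [ũ].
/n/ (word-final): no rule targets it → [n].

[lẽmmuwisirũn]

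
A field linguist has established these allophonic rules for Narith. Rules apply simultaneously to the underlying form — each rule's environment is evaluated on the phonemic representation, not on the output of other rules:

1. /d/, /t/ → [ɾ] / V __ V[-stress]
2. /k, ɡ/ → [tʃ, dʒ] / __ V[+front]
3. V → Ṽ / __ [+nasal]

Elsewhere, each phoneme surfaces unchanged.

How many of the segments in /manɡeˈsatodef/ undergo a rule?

4

Segments that undergo a rule: /a/ → [ã] (rule 3); /ɡ/ → [dʒ] (rule 2); /t/ → [ɾ] (rule 1); /d/ → [ɾ] (rule 1).
All other segments surface unchanged.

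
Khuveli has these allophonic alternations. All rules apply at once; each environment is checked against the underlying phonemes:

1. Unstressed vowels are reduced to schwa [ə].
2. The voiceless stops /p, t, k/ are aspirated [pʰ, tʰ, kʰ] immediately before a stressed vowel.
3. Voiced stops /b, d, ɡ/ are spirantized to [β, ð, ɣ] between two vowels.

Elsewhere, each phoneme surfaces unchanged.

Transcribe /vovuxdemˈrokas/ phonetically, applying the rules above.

[vəvəxdəmˈrokəs]

/v/ — not in any rule's target class → [v].
/o/ meets the environment for rule 1 (in an unstressed syllable) → [ə].
/v/ — not in any rule's target class → [v].
/u/ meets the environment for rule 1 (in an unstressed syllable) → [ə].
/x/ (between /u/ and /d/) is unaffected → [x].
/d/ (between /x/ and /e/): rule 3 targets it, but not between two vowels → unchanged [d].
/e/ (between /d/ and /m/): in an unstressed syllable, so rule 1 applies → [ə].
/m/ (between /e/ and /r/) is unaffected → [m].
/r/ stays [r].
/o/ (between /r/ and /k/): rule 1 targets it, but not in an unstressed syllable → unchanged [o].
/k/ — between /o/ and /a/; rule 2 does not apply here → [k].
/a/ — between /k/ and /s/, in an unstressed syllable — surfaces as [ə] (rule 1).
/s/ — not in any rule's target class → [s].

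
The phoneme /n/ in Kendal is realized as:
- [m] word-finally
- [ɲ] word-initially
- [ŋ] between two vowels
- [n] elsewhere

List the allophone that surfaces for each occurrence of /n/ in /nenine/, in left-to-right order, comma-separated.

Occurrence 1 (position 1): word-initially → [ɲ].
Occurrence 2 (position 3): between two vowels → [ŋ].
Occurrence 3 (position 5): between two vowels → [ŋ].

[ɲ], [ŋ], [ŋ]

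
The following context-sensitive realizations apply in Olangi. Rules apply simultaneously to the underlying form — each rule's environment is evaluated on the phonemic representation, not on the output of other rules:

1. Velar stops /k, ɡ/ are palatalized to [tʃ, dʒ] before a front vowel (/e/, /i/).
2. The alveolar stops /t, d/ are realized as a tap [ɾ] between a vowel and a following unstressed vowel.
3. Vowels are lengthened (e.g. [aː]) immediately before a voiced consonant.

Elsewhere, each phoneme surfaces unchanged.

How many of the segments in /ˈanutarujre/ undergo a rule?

Segments that undergo a rule: /a/ → [aː] (rule 3); /t/ → [ɾ] (rule 2); /a/ → [aː] (rule 3); /u/ → [uː] (rule 3).
All other segments surface unchanged.

4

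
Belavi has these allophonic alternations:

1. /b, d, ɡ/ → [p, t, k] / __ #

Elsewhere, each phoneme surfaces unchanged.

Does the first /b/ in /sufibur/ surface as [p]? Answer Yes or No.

/b/ (between /i/ and /u/) fails the environment for rule 1, so it stays [b].
The actual realization is [b], not [p].

No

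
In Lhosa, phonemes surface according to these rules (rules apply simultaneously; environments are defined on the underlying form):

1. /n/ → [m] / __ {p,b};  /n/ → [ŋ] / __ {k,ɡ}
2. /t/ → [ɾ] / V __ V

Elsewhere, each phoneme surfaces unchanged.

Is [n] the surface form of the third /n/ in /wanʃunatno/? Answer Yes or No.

Yes

/n/ (between /t/ and /o/) fails the environment for rule 1, so it stays [n].
The actual realization is [n], which matches [n].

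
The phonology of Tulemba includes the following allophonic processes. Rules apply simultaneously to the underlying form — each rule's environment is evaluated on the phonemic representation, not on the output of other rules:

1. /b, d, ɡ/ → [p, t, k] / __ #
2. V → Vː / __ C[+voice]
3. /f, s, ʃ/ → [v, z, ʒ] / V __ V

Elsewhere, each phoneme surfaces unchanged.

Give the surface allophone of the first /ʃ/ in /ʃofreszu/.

[ʃ]

/ʃ/ — word-initial; rule 3 does not apply here → [ʃ].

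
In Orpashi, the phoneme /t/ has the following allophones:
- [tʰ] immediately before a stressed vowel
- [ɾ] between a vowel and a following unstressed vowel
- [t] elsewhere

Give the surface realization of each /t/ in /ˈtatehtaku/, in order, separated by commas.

[tʰ], [ɾ], [t]

Occurrence 1 (position 1): immediately before a stressed vowel → [tʰ].
Occurrence 2 (position 3): between a vowel and an unstressed vowel → [ɾ].
Occurrence 3 (position 6): no conditioning environment matches → elsewhere allophone [t].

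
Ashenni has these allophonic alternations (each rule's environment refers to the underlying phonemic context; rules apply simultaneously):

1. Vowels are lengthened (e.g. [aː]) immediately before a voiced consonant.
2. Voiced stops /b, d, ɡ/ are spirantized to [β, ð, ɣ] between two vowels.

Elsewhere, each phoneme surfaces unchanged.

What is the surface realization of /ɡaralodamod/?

/ɡ/ (word-initial) fails the environment for rule 2, so it stays [ɡ].
/a/ meets the environment for rule 1 (before a voiced consonant) → [aː].
/r/ (between /a/ and /a/) is unaffected → [r].
/a/ — between /r/ and /l/, before a voiced consonant — surfaces as [aː] (rule 1).
/l/ stays [l].
/o/ meets the environment for rule 1 (before a voiced consonant) → [oː].
/d/ meets the environment for rule 2 (between two vowels) → [ð].
Rule 1 applies to /a/ (between /d/ and /m/: before a voiced consonant) → [aː].
/m/ (between /a/ and /o/) is unaffected → [m].
/o/ (between /m/ and /d/) occurs before a voiced consonant → [oː] by rule 1.
/d/ (word-final) is in the target of rule 2 but the environment (between two vowels) is not met → [d].

[ɡaːraːloːðaːmoːd]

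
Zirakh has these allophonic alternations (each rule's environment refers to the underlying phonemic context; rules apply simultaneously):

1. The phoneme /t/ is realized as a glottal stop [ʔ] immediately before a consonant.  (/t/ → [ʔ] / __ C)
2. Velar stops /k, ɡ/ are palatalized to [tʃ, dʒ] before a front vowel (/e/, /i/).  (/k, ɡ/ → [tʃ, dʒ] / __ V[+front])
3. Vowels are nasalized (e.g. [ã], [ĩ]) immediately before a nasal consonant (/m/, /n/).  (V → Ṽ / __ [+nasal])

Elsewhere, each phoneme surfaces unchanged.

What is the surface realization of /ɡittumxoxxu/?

/ɡ/ (word-initial): before a front vowel, so rule 2 applies → [dʒ].
/i/ (between /ɡ/ and /t/): rule 3 targets it, but not before a nasal consonant → unchanged [i].
/t/ (between /i/ and /t/): immediately before a consonant, so rule 1 applies → [ʔ].
/t/ (between /t/ and /u/) is in the target of rule 1 but the environment (immediately before a consonant) is not met → [t].
Rule 3 applies to /u/ (between /t/ and /m/: before a nasal consonant) → [ũ].
/m/ (between /u/ and /x/) is unaffected → [m].
/x/ — not in any rule's target class → [x].
/o/ (between /x/ and /x/) is in the target of rule 3 but the environment (before a nasal consonant) is not met → [o].
/x/ (between /o/ and /x/): no rule targets it → [x].
/x/ (between /x/ and /u/): no rule targets it → [x].
/u/ (word-final) fails the environment for rule 3, so it stays [u].

[dʒiʔtũmxoxxu]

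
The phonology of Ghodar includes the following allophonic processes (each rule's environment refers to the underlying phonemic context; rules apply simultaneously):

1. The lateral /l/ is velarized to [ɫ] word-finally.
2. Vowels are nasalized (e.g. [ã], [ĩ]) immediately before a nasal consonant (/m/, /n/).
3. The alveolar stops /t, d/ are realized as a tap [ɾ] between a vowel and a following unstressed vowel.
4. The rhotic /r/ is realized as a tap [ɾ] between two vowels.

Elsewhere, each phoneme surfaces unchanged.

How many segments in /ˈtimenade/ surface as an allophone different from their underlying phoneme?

3

Segments that undergo a rule: /i/ → [ĩ] (rule 2); /e/ → [ẽ] (rule 2); /d/ → [ɾ] (rule 3).
All other segments surface unchanged.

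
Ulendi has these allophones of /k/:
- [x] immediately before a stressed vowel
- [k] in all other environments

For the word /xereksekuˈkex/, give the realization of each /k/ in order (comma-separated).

[k], [k], [x]

Occurrence 1 (position 5): no conditioning environment matches → elsewhere allophone [k].
Occurrence 2 (position 8): no conditioning environment matches → elsewhere allophone [k].
Occurrence 3 (position 10): immediately before a stressed vowel → [x].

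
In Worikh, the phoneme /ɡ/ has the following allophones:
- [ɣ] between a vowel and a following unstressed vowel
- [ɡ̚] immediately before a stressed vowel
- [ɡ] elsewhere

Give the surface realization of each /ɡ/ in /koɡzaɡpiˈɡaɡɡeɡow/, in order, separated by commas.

[ɡ], [ɡ], [ɡ̚], [ɡ], [ɡ], [ɣ]

Occurrence 1 (position 3): no conditioning environment matches → elsewhere allophone [ɡ].
Occurrence 2 (position 6): no conditioning environment matches → elsewhere allophone [ɡ].
Occurrence 3 (position 9): immediately before a stressed vowel → [ɡ̚].
Occurrence 4 (position 11): no conditioning environment matches → elsewhere allophone [ɡ].
Occurrence 5 (position 12): no conditioning environment matches → elsewhere allophone [ɡ].
Occurrence 6 (position 14): between a vowel and a following unstressed vowel → [ɣ].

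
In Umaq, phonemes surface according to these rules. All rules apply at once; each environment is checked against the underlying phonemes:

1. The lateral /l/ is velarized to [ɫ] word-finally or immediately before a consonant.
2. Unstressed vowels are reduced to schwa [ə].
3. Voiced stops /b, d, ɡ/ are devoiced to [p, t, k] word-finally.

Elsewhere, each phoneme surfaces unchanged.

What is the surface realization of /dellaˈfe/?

[dəɫləˈfe]

/d/ (word-initial) fails the environment for rule 3, so it stays [d].
/e/ meets the environment for rule 2 (in an unstressed syllable) → [ə].
/l/ meets the environment for rule 1 (word-finally or immediately before a consonant) → [ɫ].
/l/ (between /l/ and /a/): rule 1 targets it, but not word-finally or immediately before a consonant → unchanged [l].
/a/ meets the environment for rule 2 (in an unstressed syllable) → [ə].
/f/ (between /a/ and /e/): no rule targets it → [f].
/e/ (word-final) fails the environment for rule 2, so it stays [e].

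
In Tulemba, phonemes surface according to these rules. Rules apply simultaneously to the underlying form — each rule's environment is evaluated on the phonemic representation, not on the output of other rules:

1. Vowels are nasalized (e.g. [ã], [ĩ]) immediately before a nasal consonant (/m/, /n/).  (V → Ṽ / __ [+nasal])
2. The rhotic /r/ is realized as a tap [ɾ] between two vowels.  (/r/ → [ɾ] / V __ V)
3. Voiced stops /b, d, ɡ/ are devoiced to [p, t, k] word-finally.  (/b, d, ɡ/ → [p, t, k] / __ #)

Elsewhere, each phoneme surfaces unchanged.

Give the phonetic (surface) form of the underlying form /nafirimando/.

[nafiɾĩmãndo]

/n/ stays [n].
/a/ (between /n/ and /f/) is in the target of rule 1 but the environment (before a nasal consonant) is not met → [a].
/f/ (between /a/ and /i/) is unaffected → [f].
/i/ (between /f/ and /r/) is in the target of rule 1 but the environment (before a nasal consonant) is not met → [i].
/r/ (between /i/ and /i/): between two vowels, so rule 2 applies → [ɾ].
/i/ — between /r/ and /m/, before a nasal consonant — surfaces as [ĩ] (rule 1).
/m/ stays [m].
/a/ meets the environment for rule 1 (before a nasal consonant) → [ã].
/n/ (between /a/ and /d/): no rule targets it → [n].
/d/ (between /n/ and /o/) is in the target of rule 3 but the environment (word-finally) is not met → [d].
/o/ (word-final): rule 1 targets it, but not before a nasal consonant → unchanged [o].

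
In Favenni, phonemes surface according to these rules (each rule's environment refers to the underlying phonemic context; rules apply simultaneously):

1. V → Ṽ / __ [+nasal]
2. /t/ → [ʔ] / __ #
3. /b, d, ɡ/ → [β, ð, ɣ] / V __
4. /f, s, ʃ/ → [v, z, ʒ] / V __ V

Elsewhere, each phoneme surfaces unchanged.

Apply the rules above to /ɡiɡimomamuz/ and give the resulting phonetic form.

[ɡiɣĩmõmãmuz]

/ɡ/ (word-initial) is in the target of rule 3 but the environment (immediately after a vowel) is not met → [ɡ].
/i/ (between /ɡ/ and /ɡ/) fails the environment for rule 1, so it stays [i].
/ɡ/ — between /i/ and /i/, immediately after a vowel — surfaces as [ɣ] (rule 3).
/i/ meets the environment for rule 1 (before a nasal consonant) → [ĩ].
/o/ (between /m/ and /m/) occurs before a nasal consonant → [õ] by rule 1.
Rule 1 applies to /a/ (between /m/ and /m/: before a nasal consonant) → [ã].
/u/ (between /m/ and /z/): rule 1 targets it, but not before a nasal consonant → unchanged [u].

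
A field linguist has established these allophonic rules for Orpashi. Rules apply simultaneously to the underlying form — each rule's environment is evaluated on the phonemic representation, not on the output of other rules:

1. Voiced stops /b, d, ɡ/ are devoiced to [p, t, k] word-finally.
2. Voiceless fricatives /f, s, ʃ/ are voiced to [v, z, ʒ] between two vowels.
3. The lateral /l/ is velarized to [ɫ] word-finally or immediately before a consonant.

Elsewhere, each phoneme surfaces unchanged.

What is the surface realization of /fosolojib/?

/f/ (word-initial) fails the environment for rule 2, so it stays [f].
Rule 2 applies to /s/ (between /o/ and /o/: between two vowels) → [z].
/l/ (between /o/ and /o/): rule 3 targets it, but not word-finally or immediately before a consonant → unchanged [l].
/b/ (word-final) occurs word-finally → [p] by rule 1.

[fozolojip]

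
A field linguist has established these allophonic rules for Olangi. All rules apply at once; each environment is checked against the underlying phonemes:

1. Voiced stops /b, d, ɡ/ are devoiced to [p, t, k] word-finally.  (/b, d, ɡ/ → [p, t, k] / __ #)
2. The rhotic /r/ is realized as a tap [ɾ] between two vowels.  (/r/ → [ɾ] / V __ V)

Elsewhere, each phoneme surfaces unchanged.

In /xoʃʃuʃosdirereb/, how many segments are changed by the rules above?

Segments that undergo a rule: /r/ → [ɾ] (rule 2); /r/ → [ɾ] (rule 2); /b/ → [p] (rule 1).
All other segments surface unchanged.

3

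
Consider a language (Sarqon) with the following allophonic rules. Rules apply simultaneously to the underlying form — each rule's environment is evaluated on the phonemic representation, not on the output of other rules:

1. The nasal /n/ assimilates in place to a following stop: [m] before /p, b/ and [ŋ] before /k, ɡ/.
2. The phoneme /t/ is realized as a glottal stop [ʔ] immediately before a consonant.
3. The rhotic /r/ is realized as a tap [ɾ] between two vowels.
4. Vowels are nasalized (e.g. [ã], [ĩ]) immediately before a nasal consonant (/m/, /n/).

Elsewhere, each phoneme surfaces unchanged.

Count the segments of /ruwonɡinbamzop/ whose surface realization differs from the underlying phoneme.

Segments that undergo a rule: /o/ → [õ] (rule 4); /n/ → [ŋ] (rule 1); /i/ → [ĩ] (rule 4); /n/ → [m] (rule 1); /a/ → [ã] (rule 4).
All other segments surface unchanged.

5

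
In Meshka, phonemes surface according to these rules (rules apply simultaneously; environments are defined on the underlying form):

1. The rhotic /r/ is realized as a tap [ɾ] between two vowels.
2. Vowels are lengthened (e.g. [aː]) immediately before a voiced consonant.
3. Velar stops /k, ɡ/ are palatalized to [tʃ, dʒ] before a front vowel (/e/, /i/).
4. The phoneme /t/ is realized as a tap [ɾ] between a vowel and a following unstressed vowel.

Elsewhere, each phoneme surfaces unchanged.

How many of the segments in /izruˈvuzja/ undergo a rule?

3

Segments that undergo a rule: /i/ → [iː] (rule 2); /u/ → [uː] (rule 2); /u/ → [uː] (rule 2).
All other segments surface unchanged.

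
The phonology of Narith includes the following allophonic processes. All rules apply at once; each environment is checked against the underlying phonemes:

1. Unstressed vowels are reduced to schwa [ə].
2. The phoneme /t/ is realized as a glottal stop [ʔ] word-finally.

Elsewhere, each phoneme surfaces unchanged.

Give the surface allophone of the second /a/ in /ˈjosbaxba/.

/a/ (word-final) occurs in an unstressed syllable → [ə] by rule 1.

[ə]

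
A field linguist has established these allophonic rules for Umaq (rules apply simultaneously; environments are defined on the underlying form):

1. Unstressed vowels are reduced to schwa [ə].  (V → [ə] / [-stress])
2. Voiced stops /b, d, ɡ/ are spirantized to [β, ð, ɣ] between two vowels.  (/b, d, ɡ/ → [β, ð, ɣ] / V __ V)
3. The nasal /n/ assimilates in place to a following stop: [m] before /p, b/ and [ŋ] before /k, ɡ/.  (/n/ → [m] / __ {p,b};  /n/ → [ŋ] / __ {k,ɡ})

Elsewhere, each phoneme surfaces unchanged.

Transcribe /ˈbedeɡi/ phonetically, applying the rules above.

[ˈbeðəɣə]

/b/ (word-initial) fails the environment for rule 2, so it stays [b].
/e/ (between /b/ and /d/) fails the environment for rule 1, so it stays [e].
Rule 2 applies to /d/ (between /e/ and /e/: between two vowels) → [ð].
/e/ — between /d/ and /ɡ/, in an unstressed syllable — surfaces as [ə] (rule 1).
/ɡ/ meets the environment for rule 2 (between two vowels) → [ɣ].
Rule 1 applies to /i/ (word-final: in an unstressed syllable) → [ə].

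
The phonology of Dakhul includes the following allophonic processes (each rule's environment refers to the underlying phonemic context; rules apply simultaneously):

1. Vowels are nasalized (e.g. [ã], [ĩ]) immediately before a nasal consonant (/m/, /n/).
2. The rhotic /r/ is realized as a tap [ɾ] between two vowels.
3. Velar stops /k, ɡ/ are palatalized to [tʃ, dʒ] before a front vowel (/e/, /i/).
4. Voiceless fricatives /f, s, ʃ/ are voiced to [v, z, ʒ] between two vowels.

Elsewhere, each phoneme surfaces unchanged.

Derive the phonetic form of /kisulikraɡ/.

[tʃizulikraɡ]

/k/ meets the environment for rule 3 (before a front vowel) → [tʃ].
/i/ (between /k/ and /s/) is in the target of rule 1 but the environment (before a nasal consonant) is not met → [i].
/s/ meets the environment for rule 4 (between two vowels) → [z].
/u/ (between /s/ and /l/) is in the target of rule 1 but the environment (before a nasal consonant) is not met → [u].
/l/ (between /u/ and /i/) is unaffected → [l].
/i/ (between /l/ and /k/): rule 1 targets it, but not before a nasal consonant → unchanged [i].
/k/ (between /i/ and /r/) is in the target of rule 3 but the environment (before a front vowel) is not met → [k].
/r/ (between /k/ and /a/) fails the environment for rule 2, so it stays [r].
/a/ (between /r/ and /ɡ/) fails the environment for rule 1, so it stays [a].
/ɡ/ (word-final) fails the environment for rule 3, so it stays [ɡ].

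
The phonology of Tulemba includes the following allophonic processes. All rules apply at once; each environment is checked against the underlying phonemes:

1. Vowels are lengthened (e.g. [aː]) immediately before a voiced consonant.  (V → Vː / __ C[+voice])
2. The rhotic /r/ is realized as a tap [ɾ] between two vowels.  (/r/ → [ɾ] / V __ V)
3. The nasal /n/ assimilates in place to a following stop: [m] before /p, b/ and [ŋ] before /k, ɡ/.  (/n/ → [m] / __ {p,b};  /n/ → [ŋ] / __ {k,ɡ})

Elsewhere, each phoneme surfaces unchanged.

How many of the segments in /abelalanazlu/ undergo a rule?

5

Segments that undergo a rule: /a/ → [aː] (rule 1); /e/ → [eː] (rule 1); /a/ → [aː] (rule 1); /a/ → [aː] (rule 1); /a/ → [aː] (rule 1).
All other segments surface unchanged.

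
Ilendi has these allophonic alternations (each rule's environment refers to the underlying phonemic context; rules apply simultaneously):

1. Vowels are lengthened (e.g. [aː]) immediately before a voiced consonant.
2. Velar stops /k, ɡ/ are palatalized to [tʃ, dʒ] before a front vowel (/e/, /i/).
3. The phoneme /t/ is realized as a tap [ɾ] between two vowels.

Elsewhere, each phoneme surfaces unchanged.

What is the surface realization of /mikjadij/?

/m/ — not in any rule's target class → [m].
/i/ (between /m/ and /k/) fails the environment for rule 1, so it stays [i].
/k/ — between /i/ and /j/; rule 2 does not apply here → [k].
/j/ (between /k/ and /a/): no rule targets it → [j].
Rule 1 applies to /a/ (between /j/ and /d/: before a voiced consonant) → [aː].
/d/ — not in any rule's target class → [d].
/i/ meets the environment for rule 1 (before a voiced consonant) → [iː].
/j/ stays [j].

[mikjaːdiːj]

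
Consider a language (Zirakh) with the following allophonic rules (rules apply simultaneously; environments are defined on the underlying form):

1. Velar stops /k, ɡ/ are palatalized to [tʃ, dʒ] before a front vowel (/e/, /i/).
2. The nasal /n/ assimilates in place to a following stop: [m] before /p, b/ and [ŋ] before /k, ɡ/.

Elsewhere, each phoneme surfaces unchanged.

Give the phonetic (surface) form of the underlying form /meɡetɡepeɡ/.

[medʒetdʒepeɡ]

/m/ (word-initial): no rule targets it → [m].
/e/ (between /m/ and /ɡ/) is unaffected → [e].
/ɡ/ (between /e/ and /e/) occurs before a front vowel → [dʒ] by rule 1.
/e/ (between /ɡ/ and /t/) is unaffected → [e].
/t/ stays [t].
/ɡ/ (between /t/ and /e/): before a front vowel, so rule 1 applies → [dʒ].
/e/ (between /ɡ/ and /p/): no rule targets it → [e].
/p/ (between /e/ and /e/): no rule targets it → [p].
/e/ — not in any rule's target class → [e].
/ɡ/ — word-final; rule 1 does not apply here → [ɡ].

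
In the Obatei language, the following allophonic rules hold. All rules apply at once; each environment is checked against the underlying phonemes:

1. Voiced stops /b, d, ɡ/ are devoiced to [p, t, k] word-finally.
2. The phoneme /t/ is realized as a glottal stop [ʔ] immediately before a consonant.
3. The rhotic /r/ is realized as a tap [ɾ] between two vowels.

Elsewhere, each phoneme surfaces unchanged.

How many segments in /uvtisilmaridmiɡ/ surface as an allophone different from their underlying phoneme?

Segments that undergo a rule: /r/ → [ɾ] (rule 3); /ɡ/ → [k] (rule 1).
All other segments surface unchanged.

2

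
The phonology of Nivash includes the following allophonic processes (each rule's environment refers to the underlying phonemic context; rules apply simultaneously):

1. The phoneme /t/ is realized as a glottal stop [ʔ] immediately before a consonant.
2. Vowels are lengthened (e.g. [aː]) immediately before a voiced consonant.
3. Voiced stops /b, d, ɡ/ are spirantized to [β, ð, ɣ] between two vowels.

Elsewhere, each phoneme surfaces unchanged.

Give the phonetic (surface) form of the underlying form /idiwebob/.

/i/ meets the environment for rule 2 (before a voiced consonant) → [iː].
/d/ meets the environment for rule 3 (between two vowels) → [ð].
/i/ (between /d/ and /w/): before a voiced consonant, so rule 2 applies → [iː].
/w/ — not in any rule's target class → [w].
/e/ — between /w/ and /b/, before a voiced consonant — surfaces as [eː] (rule 2).
Rule 3 applies to /b/ (between /e/ and /o/: between two vowels) → [β].
/o/ (between /b/ and /b/): before a voiced consonant, so rule 2 applies → [oː].
/b/ — word-final; rule 3 does not apply here → [b].

[iːðiːweːβoːb]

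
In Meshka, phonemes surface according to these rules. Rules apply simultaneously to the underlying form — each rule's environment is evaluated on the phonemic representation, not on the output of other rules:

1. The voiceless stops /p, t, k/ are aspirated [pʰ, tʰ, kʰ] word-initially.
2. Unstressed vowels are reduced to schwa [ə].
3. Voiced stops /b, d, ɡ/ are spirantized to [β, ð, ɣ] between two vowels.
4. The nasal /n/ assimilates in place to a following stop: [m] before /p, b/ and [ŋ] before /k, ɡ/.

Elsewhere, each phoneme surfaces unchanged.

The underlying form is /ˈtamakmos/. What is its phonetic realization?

[ˈtʰaməkməs]

/t/ — word-initial, word-initially — surfaces as [tʰ] (rule 1).
/a/ — between /t/ and /m/; rule 2 does not apply here → [a].
/m/ stays [m].
/a/ meets the environment for rule 2 (in an unstressed syllable) → [ə].
/k/ (between /a/ and /m/) is in the target of rule 1 but the environment (word-initially) is not met → [k].
/m/ — not in any rule's target class → [m].
/o/ — between /m/ and /s/, in an unstressed syllable — surfaces as [ə] (rule 2).
/s/ (word-final): no rule targets it → [s].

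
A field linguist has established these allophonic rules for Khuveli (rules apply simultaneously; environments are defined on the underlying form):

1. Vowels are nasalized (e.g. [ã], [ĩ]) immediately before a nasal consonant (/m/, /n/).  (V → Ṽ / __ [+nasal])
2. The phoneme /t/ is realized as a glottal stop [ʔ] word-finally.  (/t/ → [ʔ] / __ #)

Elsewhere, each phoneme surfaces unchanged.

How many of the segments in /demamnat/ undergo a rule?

3

Segments that undergo a rule: /e/ → [ẽ] (rule 1); /a/ → [ã] (rule 1); /t/ → [ʔ] (rule 2).
All other segments surface unchanged.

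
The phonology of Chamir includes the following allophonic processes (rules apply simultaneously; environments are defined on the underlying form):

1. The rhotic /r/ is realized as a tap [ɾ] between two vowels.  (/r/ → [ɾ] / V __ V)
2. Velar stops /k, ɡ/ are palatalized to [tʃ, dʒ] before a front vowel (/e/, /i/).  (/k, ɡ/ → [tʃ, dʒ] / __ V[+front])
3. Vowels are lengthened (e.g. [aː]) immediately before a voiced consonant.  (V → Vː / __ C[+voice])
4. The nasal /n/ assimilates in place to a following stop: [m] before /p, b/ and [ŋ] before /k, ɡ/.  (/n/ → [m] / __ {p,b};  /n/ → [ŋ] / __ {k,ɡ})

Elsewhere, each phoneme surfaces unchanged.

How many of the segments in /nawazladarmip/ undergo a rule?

Segments that undergo a rule: /a/ → [aː] (rule 3); /a/ → [aː] (rule 3); /a/ → [aː] (rule 3); /a/ → [aː] (rule 3).
All other segments surface unchanged.

4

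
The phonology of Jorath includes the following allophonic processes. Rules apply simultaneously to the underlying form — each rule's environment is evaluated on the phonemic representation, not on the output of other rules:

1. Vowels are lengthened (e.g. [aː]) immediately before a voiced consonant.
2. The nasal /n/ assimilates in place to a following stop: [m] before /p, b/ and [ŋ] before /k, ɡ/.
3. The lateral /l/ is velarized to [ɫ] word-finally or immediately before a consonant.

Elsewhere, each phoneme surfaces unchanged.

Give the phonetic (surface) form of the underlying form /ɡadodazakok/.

[ɡaːdoːdaːzakok]

/a/ meets the environment for rule 1 (before a voiced consonant) → [aː].
/o/ — between /d/ and /d/, before a voiced consonant — surfaces as [oː] (rule 1).
/a/ (between /d/ and /z/): before a voiced consonant, so rule 1 applies → [aː].
/a/ (between /z/ and /k/) fails the environment for rule 1, so it stays [a].
/o/ (between /k/ and /k/): rule 1 targets it, but not before a voiced consonant → unchanged [o].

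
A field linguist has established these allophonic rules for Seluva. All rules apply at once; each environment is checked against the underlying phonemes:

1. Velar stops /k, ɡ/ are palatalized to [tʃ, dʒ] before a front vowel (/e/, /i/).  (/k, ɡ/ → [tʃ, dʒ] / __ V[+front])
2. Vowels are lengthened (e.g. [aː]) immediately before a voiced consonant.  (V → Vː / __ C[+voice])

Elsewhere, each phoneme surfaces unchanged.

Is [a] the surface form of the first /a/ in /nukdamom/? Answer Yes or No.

No

/a/ meets the environment for rule 2 (before a voiced consonant) → [aː].
The actual realization is [aː], not [a].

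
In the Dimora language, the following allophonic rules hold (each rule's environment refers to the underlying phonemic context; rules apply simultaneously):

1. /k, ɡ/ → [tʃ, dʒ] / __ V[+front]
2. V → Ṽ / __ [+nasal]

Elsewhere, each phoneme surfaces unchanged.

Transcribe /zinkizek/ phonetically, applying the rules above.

[zĩntʃizek]

/i/ (between /z/ and /n/): before a nasal consonant, so rule 2 applies → [ĩ].
/k/ (between /n/ and /i/): before a front vowel, so rule 1 applies → [tʃ].
/i/ (between /k/ and /z/) is in the target of rule 2 but the environment (before a nasal consonant) is not met → [i].
/e/ (between /z/ and /k/): rule 2 targets it, but not before a nasal consonant → unchanged [e].
/k/ (word-final) fails the environment for rule 1, so it stays [k].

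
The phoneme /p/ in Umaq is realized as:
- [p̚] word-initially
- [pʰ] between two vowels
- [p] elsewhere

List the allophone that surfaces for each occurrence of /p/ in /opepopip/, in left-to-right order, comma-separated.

[pʰ], [pʰ], [pʰ], [p]

Occurrence 1 (position 2): between two vowels → [pʰ].
Occurrence 2 (position 4): between two vowels → [pʰ].
Occurrence 3 (position 6): between two vowels → [pʰ].
Occurrence 4 (position 8): no conditioning environment matches → elsewhere allophone [p].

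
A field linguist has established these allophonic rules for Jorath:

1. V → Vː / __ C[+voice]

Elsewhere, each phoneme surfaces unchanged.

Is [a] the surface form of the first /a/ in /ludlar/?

/a/ (between /l/ and /r/): before a voiced consonant, so rule 1 applies → [aː].
The actual realization is [aː], not [a].

No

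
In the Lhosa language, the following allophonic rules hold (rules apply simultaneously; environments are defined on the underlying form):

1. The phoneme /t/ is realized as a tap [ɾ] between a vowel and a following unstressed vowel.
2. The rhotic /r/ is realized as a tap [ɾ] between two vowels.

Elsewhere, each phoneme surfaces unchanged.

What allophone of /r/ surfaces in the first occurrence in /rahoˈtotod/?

[r]

/r/ — word-initial; rule 2 does not apply here → [r].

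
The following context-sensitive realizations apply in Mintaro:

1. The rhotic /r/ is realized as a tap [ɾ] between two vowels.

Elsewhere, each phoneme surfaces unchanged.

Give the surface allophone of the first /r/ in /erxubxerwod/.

/r/ (between /e/ and /x/) is in the target of rule 1 but the environment (between two vowels) is not met → [r].

[r]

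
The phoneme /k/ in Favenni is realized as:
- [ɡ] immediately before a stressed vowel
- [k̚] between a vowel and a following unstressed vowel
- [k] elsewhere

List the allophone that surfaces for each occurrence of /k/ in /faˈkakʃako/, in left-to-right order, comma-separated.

[ɡ], [k], [k̚]

Occurrence 1 (position 3): immediately before a stressed vowel → [ɡ].
Occurrence 2 (position 5): no conditioning environment matches → elsewhere allophone [k].
Occurrence 3 (position 8): between a vowel and a following unstressed vowel → [k̚].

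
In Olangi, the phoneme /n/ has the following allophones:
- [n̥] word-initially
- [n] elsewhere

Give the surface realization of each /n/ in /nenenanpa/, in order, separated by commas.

[n̥], [n], [n], [n]

Occurrence 1 (position 1): word-initially → [n̥].
Occurrence 2 (position 3): no conditioning environment matches → elsewhere allophone [n].
Occurrence 3 (position 5): no conditioning environment matches → elsewhere allophone [n].
Occurrence 4 (position 7): no conditioning environment matches → elsewhere allophone [n].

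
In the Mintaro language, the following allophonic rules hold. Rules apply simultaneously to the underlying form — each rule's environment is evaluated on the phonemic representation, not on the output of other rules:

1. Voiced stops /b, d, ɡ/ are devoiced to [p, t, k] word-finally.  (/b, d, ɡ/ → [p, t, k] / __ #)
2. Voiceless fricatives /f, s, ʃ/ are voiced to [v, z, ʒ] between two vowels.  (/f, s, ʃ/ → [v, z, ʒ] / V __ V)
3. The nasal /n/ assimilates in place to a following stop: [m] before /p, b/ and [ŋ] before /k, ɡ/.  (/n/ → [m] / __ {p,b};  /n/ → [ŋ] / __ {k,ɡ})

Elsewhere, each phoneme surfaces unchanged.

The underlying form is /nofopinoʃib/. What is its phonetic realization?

/n/ (word-initial): rule 3 targets it, but not before a labial or velar stop → unchanged [n].
/f/ (between /o/ and /o/) occurs between two vowels → [v] by rule 2.
/n/ — between /i/ and /o/; rule 3 does not apply here → [n].
/ʃ/ — between /o/ and /i/, between two vowels — surfaces as [ʒ] (rule 2).
/b/ meets the environment for rule 1 (word-finally) → [p].

[novopinoʒip]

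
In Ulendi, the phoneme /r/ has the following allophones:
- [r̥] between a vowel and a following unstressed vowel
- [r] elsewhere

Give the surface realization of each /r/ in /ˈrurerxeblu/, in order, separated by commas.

[r], [r̥], [r]

Occurrence 1 (position 1): no conditioning environment matches → elsewhere allophone [r].
Occurrence 2 (position 3): between a vowel and a following unstressed vowel → [r̥].
Occurrence 3 (position 5): no conditioning environment matches → elsewhere allophone [r].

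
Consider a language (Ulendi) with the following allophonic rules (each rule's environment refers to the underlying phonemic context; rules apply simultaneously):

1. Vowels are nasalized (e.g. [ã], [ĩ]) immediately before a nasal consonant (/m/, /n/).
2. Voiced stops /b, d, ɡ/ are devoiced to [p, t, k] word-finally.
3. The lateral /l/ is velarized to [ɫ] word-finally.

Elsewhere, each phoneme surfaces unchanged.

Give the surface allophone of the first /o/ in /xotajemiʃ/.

/o/ (between /x/ and /t/): rule 1 targets it, but not before a nasal consonant → unchanged [o].

[o]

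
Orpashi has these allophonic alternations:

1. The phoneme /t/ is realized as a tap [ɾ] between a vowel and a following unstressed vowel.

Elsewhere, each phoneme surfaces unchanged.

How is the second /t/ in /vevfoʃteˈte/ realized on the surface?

[t]

/t/ (between /e/ and /e/): rule 1 targets it, but not between a vowel and a following unstressed vowel → unchanged [t].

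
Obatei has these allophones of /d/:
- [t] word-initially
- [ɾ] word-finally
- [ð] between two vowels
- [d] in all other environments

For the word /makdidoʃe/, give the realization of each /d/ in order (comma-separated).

Occurrence 1 (position 4): no conditioning environment matches → elsewhere allophone [d].
Occurrence 2 (position 6): between two vowels → [ð].

[d], [ð]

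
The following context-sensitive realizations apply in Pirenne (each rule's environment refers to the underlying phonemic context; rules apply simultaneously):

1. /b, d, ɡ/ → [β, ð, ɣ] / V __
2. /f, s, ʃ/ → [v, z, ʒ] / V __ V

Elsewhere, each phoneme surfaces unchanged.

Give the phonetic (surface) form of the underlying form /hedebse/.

[heðeβse]

/h/ stays [h].
/e/ — not in any rule's target class → [e].
/d/ — between /e/ and /e/, immediately after a vowel — surfaces as [ð] (rule 1).
/e/ — not in any rule's target class → [e].
Rule 1 applies to /b/ (between /e/ and /s/: immediately after a vowel) → [β].
/s/ — between /b/ and /e/; rule 2 does not apply here → [s].
/e/ stays [e].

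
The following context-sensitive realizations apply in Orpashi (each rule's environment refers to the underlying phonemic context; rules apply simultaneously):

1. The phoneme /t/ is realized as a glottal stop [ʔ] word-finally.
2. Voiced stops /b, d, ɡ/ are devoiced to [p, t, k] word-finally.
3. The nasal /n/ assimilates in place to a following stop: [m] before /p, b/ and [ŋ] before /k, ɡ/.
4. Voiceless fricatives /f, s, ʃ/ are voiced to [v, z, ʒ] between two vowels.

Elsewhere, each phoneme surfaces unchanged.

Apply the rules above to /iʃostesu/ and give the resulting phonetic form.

[iʒostezu]

/ʃ/ (between /i/ and /o/): between two vowels, so rule 4 applies → [ʒ].
/s/ — between /o/ and /t/; rule 4 does not apply here → [s].
/t/ (between /s/ and /e/): rule 1 targets it, but not word-finally → unchanged [t].
/s/ (between /e/ and /u/) occurs between two vowels → [z] by rule 4.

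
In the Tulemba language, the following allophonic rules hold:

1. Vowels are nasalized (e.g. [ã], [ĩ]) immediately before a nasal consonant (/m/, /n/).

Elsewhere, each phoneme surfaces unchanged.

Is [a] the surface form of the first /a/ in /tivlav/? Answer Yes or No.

/a/ (between /l/ and /v/) fails the environment for rule 1, so it stays [a].
The actual realization is [a], which matches [a].

Yes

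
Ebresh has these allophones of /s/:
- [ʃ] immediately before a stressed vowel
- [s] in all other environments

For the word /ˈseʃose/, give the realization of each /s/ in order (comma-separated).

Occurrence 1 (position 1): immediately before a stressed vowel → [ʃ].
Occurrence 2 (position 5): no conditioning environment matches → elsewhere allophone [s].

[ʃ], [s]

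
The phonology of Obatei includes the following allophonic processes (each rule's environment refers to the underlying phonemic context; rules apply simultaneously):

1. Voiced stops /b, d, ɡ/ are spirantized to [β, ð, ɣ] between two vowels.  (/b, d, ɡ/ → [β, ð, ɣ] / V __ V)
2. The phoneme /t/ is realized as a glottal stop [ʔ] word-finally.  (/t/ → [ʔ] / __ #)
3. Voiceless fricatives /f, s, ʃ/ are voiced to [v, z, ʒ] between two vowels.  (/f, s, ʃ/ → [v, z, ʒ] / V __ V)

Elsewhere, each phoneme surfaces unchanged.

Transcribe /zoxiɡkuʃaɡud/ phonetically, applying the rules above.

[zoxiɡkuʒaɣud]

/ɡ/ (between /i/ and /k/) fails the environment for rule 1, so it stays [ɡ].
Rule 3 applies to /ʃ/ (between /u/ and /a/: between two vowels) → [ʒ].
Rule 1 applies to /ɡ/ (between /a/ and /u/: between two vowels) → [ɣ].
/d/ (word-final) is in the target of rule 1 but the environment (between two vowels) is not met → [d].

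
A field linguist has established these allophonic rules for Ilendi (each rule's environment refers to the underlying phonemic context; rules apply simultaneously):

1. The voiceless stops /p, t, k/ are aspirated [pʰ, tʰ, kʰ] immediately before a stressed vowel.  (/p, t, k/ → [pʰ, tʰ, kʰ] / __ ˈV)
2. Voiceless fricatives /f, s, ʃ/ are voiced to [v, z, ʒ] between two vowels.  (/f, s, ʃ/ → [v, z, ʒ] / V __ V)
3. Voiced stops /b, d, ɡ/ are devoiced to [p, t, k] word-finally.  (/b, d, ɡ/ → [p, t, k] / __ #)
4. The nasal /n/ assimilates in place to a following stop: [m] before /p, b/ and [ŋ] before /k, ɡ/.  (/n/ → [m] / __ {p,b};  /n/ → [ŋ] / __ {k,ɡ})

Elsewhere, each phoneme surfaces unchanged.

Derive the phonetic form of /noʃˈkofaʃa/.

[noʃˈkʰovaʒa]

/n/ — word-initial; rule 4 does not apply here → [n].
/o/ stays [o].
/ʃ/ — between /o/ and /k/; rule 2 does not apply here → [ʃ].
/k/ (between /ʃ/ and /o/): immediately before a stressed vowel, so rule 1 applies → [kʰ].
/o/ (between /k/ and /f/) is unaffected → [o].
/f/ (between /o/ and /a/) occurs between two vowels → [v] by rule 2.
/a/ — not in any rule's target class → [a].
/ʃ/ (between /a/ and /a/) occurs between two vowels → [ʒ] by rule 2.
/a/ — not in any rule's target class → [a].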